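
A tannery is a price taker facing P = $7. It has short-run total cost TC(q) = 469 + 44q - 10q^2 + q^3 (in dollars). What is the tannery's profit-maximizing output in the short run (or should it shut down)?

Shut down

Strip out fixed cost: VC = 44q - 10q^2 + q^3. Then AVC = 44 - 10q + q^2 and MC = 44 - 20q + 3q^2.
AVC hits its minimum where MC = AVC, at q = 5, giving min AVC = 44 - 10·5 + 5^2 = $19.
With P < min AVC ($7 < $19), every unit sold adds to the loss.
Shutting down limits the loss to fixed cost, $469.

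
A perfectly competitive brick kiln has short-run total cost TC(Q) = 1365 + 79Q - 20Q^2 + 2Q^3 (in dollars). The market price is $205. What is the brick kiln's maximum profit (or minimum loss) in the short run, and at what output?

Profit = -$69 at Q = 9

AVC = 79 - 20Q + 2Q^2; min AVC = $29 at Q = 5. Since P = $205 ≥ min AVC, the firm produces.
MC = 79 - 40Q + 6Q^2. Setting P = MC and taking the root on the rising branch gives Q* = 9.
TR = 205·9 = 1845. TC = 1365 + 549 = 1914. Profit = 1845 − 1914 = -$69.
By producing, the firm covers all variable cost plus $1296 of fixed cost; shutting down would lose the full $1365.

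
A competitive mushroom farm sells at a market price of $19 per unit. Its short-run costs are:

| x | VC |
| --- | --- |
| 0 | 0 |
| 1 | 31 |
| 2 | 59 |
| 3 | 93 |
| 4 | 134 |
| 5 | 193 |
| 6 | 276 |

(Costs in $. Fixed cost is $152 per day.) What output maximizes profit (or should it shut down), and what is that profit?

x = 0 (shut down); profit = -$152

Compute π = P·x − TC at each output: x=0: -152; x=1: -164; x=2: -173; x=3: -188; x=4: -210; x=5: -250; x=6: -314.
Profit is highest at x = 0. Equivalently, the lowest AVC in the table is 59/2 ≈ $29.50 at x = 2, and P = $19 falls below it — price never covers variable cost, so the firm shuts down and loses only its fixed cost.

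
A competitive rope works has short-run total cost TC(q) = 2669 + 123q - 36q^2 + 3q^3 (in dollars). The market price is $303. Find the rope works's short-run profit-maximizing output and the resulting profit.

Profit = -$269 at q = 10

AVC = 123 - 36q + 3q^2 has its minimum $15 at q = 6; price $303 clears that bar, so the firm operates.
With MC = 123 - 72q + 9q^2, P = MC on the upward-sloping part at q* = 10.
TR = 303·10 = 3030. TC = 2669 + 630 = 3299. Profit = 3030 − 3299 = -$269.
Shutting down would mean losing the fixed cost of $2669, so operating at a loss of $269 is better by $2400.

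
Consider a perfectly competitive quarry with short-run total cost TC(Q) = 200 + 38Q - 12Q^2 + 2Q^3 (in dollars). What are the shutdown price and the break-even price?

Shutdown price = $20; break-even price = $68

Shutdown price = min AVC. AVC = 38 - 12Q + 2Q^2, with vertex at Q = 3 and minimum $20.
ATC = 200/Q + 38 - 12Q + 2Q^2. Setting dATC/dQ = −200/Q^2 − 12 + 4Q = 0 gives Q = 5 (since 4·5^3 − 12·5^2 = 200).
min ATC = 200/5 + 38 − 12·5 + 2·5^2 = $68. That is the break-even price.
For $20 ≤ P < $68 the firm produces at a loss; below $20 it shuts down.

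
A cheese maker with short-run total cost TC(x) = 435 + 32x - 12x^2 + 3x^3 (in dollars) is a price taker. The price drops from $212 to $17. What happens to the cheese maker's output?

AVC = 32 - 12x + 3x^2, minimized at x = 2 where min AVC = $20. MC = 32 - 24x + 9x^2.
At P = $212 ≥ min AVC, set P = MC on the rising branch: x = 6.
At P = $17 < min AVC = $20, price no longer covers variable cost at any output, so the firm shuts down: x = 0.

Output falls from 6 to 0 (the firm shuts down)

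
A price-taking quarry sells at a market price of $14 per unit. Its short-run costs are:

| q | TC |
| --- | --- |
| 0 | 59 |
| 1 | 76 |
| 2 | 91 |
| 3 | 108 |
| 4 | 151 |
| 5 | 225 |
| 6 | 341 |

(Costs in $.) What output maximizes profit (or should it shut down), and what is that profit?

q = 0 (shut down); profit = -$59

Compute π = P·q − TC at each output: q=0: -59; q=1: -62; q=2: -63; q=3: -66; q=4: -95; q=5: -155; q=6: -257.
Profit is highest at q = 0. Equivalently, the lowest AVC in the table is 32/2 ≈ $16 at q = 2, and P = $14 falls below it — price never covers variable cost, so the firm shuts down and loses only its fixed cost.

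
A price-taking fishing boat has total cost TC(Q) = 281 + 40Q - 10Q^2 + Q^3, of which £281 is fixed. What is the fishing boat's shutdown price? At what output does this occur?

Short-run supply begins at min AVC. From VC = 40Q - 10Q^2 + Q^3, AVC = 40 - 10Q + Q^2.
At the minimum of AVC, MC = AVC. MC = 40 - 20Q + 3Q^2; setting MC = AVC gives 2Q^2 - 10Q = 0, so Q = 5. min AVC = 15.
The firm shuts down for any P below £15.

£15 per unit, at Q = 5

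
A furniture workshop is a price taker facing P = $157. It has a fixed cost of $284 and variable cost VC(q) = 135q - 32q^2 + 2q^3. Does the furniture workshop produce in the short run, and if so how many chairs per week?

Produce at q = 11

Strip out fixed cost: VC = 135q - 32q^2 + 2q^3. Then AVC = 135 - 32q + 2q^2 and MC = 135 - 64q + 6q^2.
AVC is minimized where dAVC/dq = -32 + 4q = 0, at q = 8; min AVC = 135 - 32·8 + 2·8^2 = $7.
P = $157 exceeds min AVC = $7, so the firm stays open.
P = MC gives -22 - 64q + 6q^2 = 0, with roots -1/3 and 11. Take the larger (rising MC): q* = 11.
Check: AVC at q = 11 is $25 ≤ P, so revenue covers variable cost.
Profit = P·q − TC = 157·11 − 559 = $1168.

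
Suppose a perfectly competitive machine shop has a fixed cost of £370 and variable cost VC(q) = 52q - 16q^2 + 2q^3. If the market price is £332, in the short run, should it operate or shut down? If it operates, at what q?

From TC, MC = TC'(q) = 52 - 32q + 6q^2 and AVC = VC/q = 52 - 16q + 2q^2.
AVC hits its minimum where MC = AVC, at q = 4, giving min AVC = 52 - 16·4 + 2·4^2 = £20.
Since P = £332 ≥ min AVC = £20, price covers variable cost and the firm should produce.
P = MC gives -280 - 32q + 6q^2 = 0, with roots -14/3 and 10. Take the larger (rising MC): q* = 10.
Check: AVC at q = 10 is £92 ≤ P, so revenue covers variable cost.
Profit = P·q − TC = 332·10 − 1290 = £2030.

Produce at q = 10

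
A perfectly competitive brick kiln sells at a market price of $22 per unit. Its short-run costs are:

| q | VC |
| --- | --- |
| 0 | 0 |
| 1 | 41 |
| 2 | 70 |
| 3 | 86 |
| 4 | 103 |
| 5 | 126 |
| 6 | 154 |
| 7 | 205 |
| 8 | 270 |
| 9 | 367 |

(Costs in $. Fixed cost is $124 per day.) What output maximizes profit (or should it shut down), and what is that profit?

q = 0 (shut down); profit = -$124

Tabulate TR − TC: q=0: -124; q=1: -143; q=2: -150; q=3: -144; q=4: -139; q=5: -140; q=6: -146; q=7: -175; q=8: -218; q=9: -293.
Profit is highest at q = 0. Equivalently, the lowest AVC in the table is 126/5 ≈ $25.20 at q = 5, and P = $22 falls below it — price never covers variable cost, so the firm shuts down and loses only its fixed cost.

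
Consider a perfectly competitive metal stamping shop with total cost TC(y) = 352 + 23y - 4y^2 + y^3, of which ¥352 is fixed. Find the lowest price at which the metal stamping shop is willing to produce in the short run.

¥19 per unit

The firm shuts down when price falls below the minimum of average variable cost. AVC = VC/y = 23 - 4y + y^2.
At the minimum of AVC, MC = AVC. MC = 23 - 8y + 3y^2; setting MC = AVC gives 2y^2 - 4y = 0, so y = 2. min AVC = 19.
The firm shuts down for any P below ¥19.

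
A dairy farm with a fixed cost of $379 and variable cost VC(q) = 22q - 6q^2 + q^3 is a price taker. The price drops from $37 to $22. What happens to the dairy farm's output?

AVC = 22 - 6q + q^2, minimized at q = 3 where min AVC = $13. MC = 22 - 12q + 3q^2.
With P = $37 above the shutdown price, P = MC gives q = 5.
At P = $22 ≥ min AVC, set P = MC: q = 4. The firm stays open but cuts output.

Output falls from 5 to 4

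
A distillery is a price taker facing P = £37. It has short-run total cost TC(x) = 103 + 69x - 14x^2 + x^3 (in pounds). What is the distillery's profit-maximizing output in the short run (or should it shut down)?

From TC, MC = TC'(x) = 69 - 28x + 3x^2 and AVC = VC/x = 69 - 14x + x^2.
AVC is minimized where dAVC/dx = -14 + 2x = 0, at x = 7; min AVC = 69 - 14·7 + 7^2 = £20.
Since P = £37 ≥ min AVC = £20, price covers variable cost and the firm should produce.
Set P = MC: 37 = 69 - 28x + 3x^2 → 32 - 28x + 3x^2 = 0. The roots are x = 4/3 and x = 8; the profit-maximizing output is on the rising part of MC, so x* = 8.
Check: AVC at x = 8 is £21 ≤ P, so revenue covers variable cost.
Profit = P·x − TC = 37·8 − 271 = £25.

Produce at x = 8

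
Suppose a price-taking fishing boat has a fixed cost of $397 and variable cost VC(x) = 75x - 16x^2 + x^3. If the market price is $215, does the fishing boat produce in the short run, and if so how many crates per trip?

From TC, MC = TC'(x) = 75 - 32x + 3x^2 and AVC = VC/x = 75 - 16x + x^2.
AVC is minimized where dAVC/dx = -16 + 2x = 0, at x = 8; min AVC = 75 - 16·8 + 8^2 = $11.
P = $215 exceeds min AVC = $11, so the firm stays open.
Solving P = MC: -140 - 32x + 3x^2 = 0 ⇒ x = -10/3 or 14. On the upward-sloping branch, x* = 14.
Check: AVC at x = 14 is $47 ≤ P, so revenue covers variable cost.
Profit = P·x − TC = 215·14 − 1055 = $1955.

Produce at x = 14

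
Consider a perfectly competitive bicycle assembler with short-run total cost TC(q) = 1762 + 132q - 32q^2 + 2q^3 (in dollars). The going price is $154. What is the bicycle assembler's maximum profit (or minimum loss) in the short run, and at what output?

Profit = -$310 at q = 11

AVC = 132 - 32q + 2q^2; min AVC = $4 at q = 8. Since P = $154 ≥ min AVC, the firm produces.
With MC = 132 - 64q + 6q^2, P = MC on the upward-sloping part at q* = 11.
TR = 154·11 = 1694. TC = 1762 + 242 = 2004. Profit = 1694 − 2004 = -$310.
That loss of $310 beats the $1762 the firm would lose by shutting down; producing recovers $1452 of fixed cost.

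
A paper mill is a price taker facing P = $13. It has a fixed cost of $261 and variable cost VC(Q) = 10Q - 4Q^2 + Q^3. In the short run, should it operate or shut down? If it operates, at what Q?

Variable cost is VC = 10Q - 4Q^2 + Q^3, so AVC = VC/Q = 10 - 4Q + Q^2 and MC = dTC/dQ = 10 - 8Q + 3Q^2.
The AVC parabola has its vertex at Q = 4/2 = 2, where AVC = 10 - 4·2 + 2^2 = $6.
Because $13 ≥ $6, revenue can cover variable cost; the firm operates.
Solving P = MC: -3 - 8Q + 3Q^2 = 0 ⇒ Q = -1/3 or 3. On the upward-sloping branch, Q* = 3.
Check: AVC at Q = 3 is $7 ≤ P, so revenue covers variable cost.
Profit = P·Q − TC = 13·3 − 282 = -$243, a loss, but smaller than the $261 fixed cost the firm would lose by shutting down.

Produce at Q = 3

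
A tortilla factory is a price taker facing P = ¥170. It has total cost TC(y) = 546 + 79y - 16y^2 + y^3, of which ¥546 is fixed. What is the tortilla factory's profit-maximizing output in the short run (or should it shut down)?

Produce at y = 13

From TC, MC = TC'(y) = 79 - 32y + 3y^2 and AVC = VC/y = 79 - 16y + y^2.
AVC hits its minimum where MC = AVC, at y = 8, giving min AVC = 79 - 16·8 + 8^2 = ¥15.
P = ¥170 exceeds min AVC = ¥15, so the firm stays open.
Set P = MC: 170 = 79 - 32y + 3y^2 → -91 - 32y + 3y^2 = 0. The roots are y = -7/3 and y = 13; the profit-maximizing output is on the rising part of MC, so y* = 13.
Check: AVC at y = 13 is ¥40 ≤ P, so revenue covers variable cost.
Profit = P·y − TC = 170·13 − 1066 = ¥1144.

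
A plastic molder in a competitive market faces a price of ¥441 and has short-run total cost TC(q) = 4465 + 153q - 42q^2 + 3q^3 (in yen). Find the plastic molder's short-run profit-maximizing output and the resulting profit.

Profit = -¥145 at q = 12

AVC = 153 - 42q + 3q^2 has its minimum ¥6 at q = 7; price ¥441 clears that bar, so the firm operates.
MC = 153 - 84q + 9q^2. Setting P = MC and taking the root on the rising branch gives q* = 12.
TR = 441·12 = 5292. TC = 4465 + 972 = 5437. Profit = 5292 − 5437 = -¥145.
Shutting down would mean losing the fixed cost of ¥4465, so operating at a loss of ¥145 is better by ¥4320.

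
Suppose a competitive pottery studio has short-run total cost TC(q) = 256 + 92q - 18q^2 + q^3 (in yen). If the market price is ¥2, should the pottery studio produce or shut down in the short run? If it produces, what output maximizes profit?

Shut down

Strip out fixed cost: VC = 92q - 18q^2 + q^3. Then AVC = 92 - 18q + q^2 and MC = 92 - 36q + 3q^2.
The AVC parabola has its vertex at q = 18/2 = 9, where AVC = 92 - 18·9 + 9^2 = ¥11.
With P < min AVC (¥2 < ¥11), every unit sold adds to the loss.
Best response: produce nothing and absorb the ¥256 fixed cost.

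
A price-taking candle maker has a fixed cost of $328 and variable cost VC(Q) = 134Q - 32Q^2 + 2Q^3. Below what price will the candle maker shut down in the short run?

The shutdown price is the minimum of AVC. VC = 134Q - 32Q^2 + 2Q^3, so AVC = 134 - 32Q + 2Q^2.
At the minimum of AVC, MC = AVC. MC = 134 - 64Q + 6Q^2; setting MC = AVC gives 4Q^2 - 32Q = 0, so Q = 8. min AVC = 6.
The firm shuts down for any P below $6.

$6 per unit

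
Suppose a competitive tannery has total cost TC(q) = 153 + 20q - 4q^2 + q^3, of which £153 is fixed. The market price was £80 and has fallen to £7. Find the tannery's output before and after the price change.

Output falls from 6 to 0 (the firm shuts down)

AVC = 20 - 4q + q^2, minimized at q = 2 where min AVC = £16. MC = 20 - 8q + 3q^2.
At P = £80 ≥ min AVC, set P = MC on the rising branch: q = 6.
At P = £7 < min AVC = £16, price no longer covers variable cost at any output, so the firm shuts down: q = 0.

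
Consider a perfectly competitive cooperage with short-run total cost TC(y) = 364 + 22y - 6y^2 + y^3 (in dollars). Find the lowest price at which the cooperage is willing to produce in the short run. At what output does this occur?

$13 per unit, at y = 3

The firm shuts down when price falls below the minimum of average variable cost. AVC = VC/y = 22 - 6y + y^2.
At the minimum of AVC, MC = AVC. MC = 22 - 12y + 3y^2; setting MC = AVC gives 2y^2 - 6y = 0, so y = 3. min AVC = 13.
The firm shuts down for any P below $13.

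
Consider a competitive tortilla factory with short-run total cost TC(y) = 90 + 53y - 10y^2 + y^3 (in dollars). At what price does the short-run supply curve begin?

$28 per unit

The firm shuts down when price falls below the minimum of average variable cost. AVC = VC/y = 53 - 10y + y^2.
dAVC/dy = -10 + 2y = 0 gives y = 5. min AVC = 53 - 10·5 + 5^2 = 28.
For P < $28 the firm produces nothing.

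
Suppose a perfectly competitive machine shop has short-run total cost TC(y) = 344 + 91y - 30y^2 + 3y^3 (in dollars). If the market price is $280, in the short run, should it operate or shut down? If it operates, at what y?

Produce at y = 9

From TC, MC = TC'(y) = 91 - 60y + 9y^2 and AVC = VC/y = 91 - 30y + 3y^2.
AVC is minimized where dAVC/dy = -30 + 6y = 0, at y = 5; min AVC = 91 - 30·5 + 3·5^2 = $16.
Since P = $280 ≥ min AVC = $16, price covers variable cost and the firm should produce.
Set P = MC: 280 = 91 - 60y + 9y^2 → -189 - 60y + 9y^2 = 0. The roots are y = -7/3 and y = 9; the profit-maximizing output is on the rising part of MC, so y* = 9.
Check: AVC at y = 9 is $64 ≤ P, so revenue covers variable cost.
Profit = P·y − TC = 280·9 − 920 = $1600.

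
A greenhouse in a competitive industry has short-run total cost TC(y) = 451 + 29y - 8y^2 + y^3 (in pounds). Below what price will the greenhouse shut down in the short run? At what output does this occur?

£13 per unit, at y = 4

The firm shuts down when price falls below the minimum of average variable cost. AVC = VC/y = 29 - 8y + y^2.
At the minimum of AVC, MC = AVC. MC = 29 - 16y + 3y^2; setting MC = AVC gives 2y^2 - 8y = 0, so y = 4. min AVC = 13.
The firm shuts down for any P below £13.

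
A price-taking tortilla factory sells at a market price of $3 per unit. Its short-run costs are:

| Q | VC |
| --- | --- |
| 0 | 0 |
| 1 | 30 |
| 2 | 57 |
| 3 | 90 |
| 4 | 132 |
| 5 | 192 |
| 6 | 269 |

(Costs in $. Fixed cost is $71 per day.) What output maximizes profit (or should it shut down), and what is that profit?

Tabulate TR − TC: Q=0: -71; Q=1: -98; Q=2: -122; Q=3: -152; Q=4: -191; Q=5: -248; Q=6: -322.
Profit is highest at Q = 0. Equivalently, the lowest AVC in the table is 57/2 ≈ $28.50 at Q = 2, and P = $3 falls below it — price never covers variable cost, so the firm shuts down and loses only its fixed cost.

Q = 0 (shut down); profit = -$71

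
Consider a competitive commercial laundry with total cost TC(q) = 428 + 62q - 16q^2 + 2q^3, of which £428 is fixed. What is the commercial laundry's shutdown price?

£30 per unit

Short-run supply begins at min AVC. From VC = 62q - 16q^2 + 2q^3, AVC = 62 - 16q + 2q^2.
At the minimum of AVC, MC = AVC. MC = 62 - 32q + 6q^2; setting MC = AVC gives 4q^2 - 16q = 0, so q = 4. min AVC = 30.
So the shutdown price is £30.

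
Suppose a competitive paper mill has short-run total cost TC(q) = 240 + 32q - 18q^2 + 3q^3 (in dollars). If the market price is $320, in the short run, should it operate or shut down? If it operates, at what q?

Produce at q = 8

Variable cost is VC = 32q - 18q^2 + 3q^3, so AVC = VC/q = 32 - 18q + 3q^2 and MC = dTC/dq = 32 - 36q + 9q^2.
AVC is minimized where dAVC/dq = -18 + 6q = 0, at q = 3; min AVC = 32 - 18·3 + 3·3^2 = $5.
Since P = $320 ≥ min AVC = $5, price covers variable cost and the firm should produce.
Solving P = MC: -288 - 36q + 9q^2 = 0 ⇒ q = -4 or 8. On the upward-sloping branch, q* = 8.
Check: AVC at q = 8 is $80 ≤ P, so revenue covers variable cost.
Profit = P·q − TC = 320·8 − 880 = $1680.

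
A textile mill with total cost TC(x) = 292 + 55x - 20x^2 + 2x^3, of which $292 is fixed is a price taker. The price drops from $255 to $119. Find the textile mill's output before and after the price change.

Output falls from 10 to 8

AVC = 55 - 20x + 2x^2, minimized at x = 5 where min AVC = $5. MC = 55 - 40x + 6x^2.
At P = $255 ≥ min AVC, set P = MC on the rising branch: x = 10.
At P = $119 ≥ min AVC, set P = MC: x = 8. The firm stays open but cuts output.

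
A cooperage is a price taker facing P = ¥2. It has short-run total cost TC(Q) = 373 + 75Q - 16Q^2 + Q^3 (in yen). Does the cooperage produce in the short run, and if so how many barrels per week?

Shut down

Strip out fixed cost: VC = 75Q - 16Q^2 + Q^3. Then AVC = 75 - 16Q + Q^2 and MC = 75 - 32Q + 3Q^2.
The AVC parabola has its vertex at Q = 16/2 = 8, where AVC = 75 - 16·8 + 8^2 = ¥11.
P = ¥2 lies below min AVC = ¥11; no output level covers variable cost.
Shutting down limits the loss to fixed cost, ¥373.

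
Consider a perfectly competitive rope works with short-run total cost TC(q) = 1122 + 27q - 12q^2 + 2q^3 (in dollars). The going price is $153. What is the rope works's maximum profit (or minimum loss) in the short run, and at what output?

Profit = -$338 at q = 7

AVC = 27 - 12q + 2q^2 has its minimum $9 at q = 3; price $153 clears that bar, so the firm operates.
With MC = 27 - 24q + 6q^2, P = MC on the upward-sloping part at q* = 7.
TR = 153·7 = 1071. TC = 1122 + 287 = 1409. Profit = 1071 − 1409 = -$338.
By producing, the firm covers all variable cost plus $784 of fixed cost; shutting down would lose the full $1122.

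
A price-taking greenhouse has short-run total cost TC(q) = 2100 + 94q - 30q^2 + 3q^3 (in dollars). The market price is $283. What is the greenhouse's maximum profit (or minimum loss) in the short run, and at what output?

Profit = -$156 at q = 9

AVC = 94 - 30q + 3q^2 has its minimum $19 at q = 5; price $283 clears that bar, so the firm operates.
MC = 94 - 60q + 9q^2. Setting P = MC and taking the root on the rising branch gives q* = 9.
TR = 283·9 = 2547. TC = 2100 + 603 = 2703. Profit = 2547 − 2703 = -$156.
That loss of $156 beats the $2100 the firm would lose by shutting down; producing recovers $1944 of fixed cost.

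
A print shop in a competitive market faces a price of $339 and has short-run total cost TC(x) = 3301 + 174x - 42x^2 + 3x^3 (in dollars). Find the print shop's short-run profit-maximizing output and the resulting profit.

AVC = 174 - 42x + 3x^2 has its minimum $27 at x = 7; price $339 clears that bar, so the firm operates.
MC = 174 - 84x + 9x^2. Setting P = MC and taking the root on the rising branch gives x* = 11.
TR = 339·11 = 3729. TC = 3301 + 825 = 4126. Profit = 3729 − 4126 = -$397.
That loss of $397 beats the $3301 the firm would lose by shutting down; producing recovers $2904 of fixed cost.

Profit = -$397 at x = 11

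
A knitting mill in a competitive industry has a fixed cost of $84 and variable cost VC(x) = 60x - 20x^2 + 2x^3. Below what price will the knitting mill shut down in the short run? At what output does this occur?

The shutdown price is the minimum of AVC. VC = 60x - 20x^2 + 2x^3, so AVC = 60 - 20x + 2x^2.
At the minimum of AVC, MC = AVC. MC = 60 - 40x + 6x^2; setting MC = AVC gives 4x^2 - 20x = 0, so x = 5. min AVC = 10.
The firm shuts down for any P below $10.

$10 per unit, at x = 5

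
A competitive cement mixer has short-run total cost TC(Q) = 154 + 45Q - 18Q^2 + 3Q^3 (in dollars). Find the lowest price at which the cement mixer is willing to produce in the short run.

$18 per unit

The firm shuts down when price falls below the minimum of average variable cost. AVC = VC/Q = 45 - 18Q + 3Q^2.
dAVC/dQ = -18 + 6Q = 0 gives Q = 3. min AVC = 45 - 18·3 + 3·3^2 = 18.
So the shutdown price is $18.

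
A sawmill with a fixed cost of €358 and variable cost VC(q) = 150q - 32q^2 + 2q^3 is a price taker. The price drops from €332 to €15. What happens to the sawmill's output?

Output falls from 13 to 0 (the firm shuts down)

MC = 150 - 64q + 6q^2; the shutdown threshold is min AVC = €22 (at q = 8).
At P = €332 ≥ min AVC, set P = MC on the rising branch: q = 13.
At P = €15 < min AVC = €22, price no longer covers variable cost at any output, so the firm shuts down: q = 0.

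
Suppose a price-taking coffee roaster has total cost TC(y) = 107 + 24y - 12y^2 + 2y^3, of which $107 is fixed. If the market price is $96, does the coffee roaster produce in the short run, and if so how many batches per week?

Strip out fixed cost: VC = 24y - 12y^2 + 2y^3. Then AVC = 24 - 12y + 2y^2 and MC = 24 - 24y + 6y^2.
AVC is minimized where dAVC/dy = -12 + 4y = 0, at y = 3; min AVC = 24 - 12·3 + 2·3^2 = $6.
P = $96 exceeds min AVC = $6, so the firm stays open.
Set P = MC: 96 = 24 - 24y + 6y^2 → -72 - 24y + 6y^2 = 0. The roots are y = -2 and y = 6; the profit-maximizing output is on the rising part of MC, so y* = 6.
Check: AVC at y = 6 is $24 ≤ P, so revenue covers variable cost.
Profit = P·y − TC = 96·6 − 251 = $325.

Produce at y = 6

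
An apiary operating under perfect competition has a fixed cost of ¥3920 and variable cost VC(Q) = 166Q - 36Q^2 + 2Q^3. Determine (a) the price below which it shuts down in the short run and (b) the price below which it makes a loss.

AVC = 166 - 36Q + 2Q^2; minimized at Q = 9, giving min AVC = ¥4. That is the shutdown price.
ATC = 3920/Q + 166 - 36Q + 2Q^2. Setting dATC/dQ = −3920/Q^2 − 36 + 4Q = 0 gives Q = 14 (since 4·14^3 − 36·14^2 = 3920).
min ATC = 3920/14 + 166 − 36·14 + 2·14^2 = ¥334. That is the break-even price.
For ¥4 ≤ P < ¥334 the firm produces at a loss; below ¥4 it shuts down.

Shutdown price = ¥4; break-even price = ¥334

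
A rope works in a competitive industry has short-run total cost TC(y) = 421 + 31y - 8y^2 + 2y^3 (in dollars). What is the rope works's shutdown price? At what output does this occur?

The shutdown price is the minimum of AVC. VC = 31y - 8y^2 + 2y^3, so AVC = 31 - 8y + 2y^2.
At the minimum of AVC, MC = AVC. MC = 31 - 16y + 6y^2; setting MC = AVC gives 4y^2 - 8y = 0, so y = 2. min AVC = 23.
For P < $23 the firm produces nothing.

$23 per unit, at y = 2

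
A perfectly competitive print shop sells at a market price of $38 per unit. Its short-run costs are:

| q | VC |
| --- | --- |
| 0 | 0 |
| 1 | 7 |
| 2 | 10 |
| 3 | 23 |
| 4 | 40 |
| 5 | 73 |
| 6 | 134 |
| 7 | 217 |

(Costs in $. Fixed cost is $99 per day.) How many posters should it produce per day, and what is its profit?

q = 5; profit = $18

Tabulate TR − TC: q=0: -99; q=1: -68; q=2: -33; q=3: -8; q=4: 13; q=5: 18; q=6: -5; q=7: -50.
Profit is maximized at q = 5. AVC there is 73/5 = $14.60 ≤ P, so producing beats shutting down (which would give -$99).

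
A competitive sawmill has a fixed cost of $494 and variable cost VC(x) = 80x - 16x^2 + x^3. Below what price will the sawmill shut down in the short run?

Short-run supply begins at min AVC. From VC = 80x - 16x^2 + x^3, AVC = 80 - 16x + x^2.
At the minimum of AVC, MC = AVC. MC = 80 - 32x + 3x^2; setting MC = AVC gives 2x^2 - 16x = 0, so x = 8. min AVC = 16.
For P < $16 the firm produces nothing.

$16 per unit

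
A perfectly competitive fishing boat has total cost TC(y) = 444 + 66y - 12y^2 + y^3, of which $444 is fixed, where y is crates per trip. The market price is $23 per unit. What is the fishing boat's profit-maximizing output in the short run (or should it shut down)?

Variable cost is VC = 66y - 12y^2 + y^3, so AVC = VC/y = 66 - 12y + y^2 and MC = dTC/dy = 66 - 24y + 3y^2.
AVC hits its minimum where MC = AVC, at y = 6, giving min AVC = 66 - 12·6 + 6^2 = $30.
P = $23 lies below min AVC = $30; no output level covers variable cost.
Shutting down limits the loss to fixed cost, $444.

Shut down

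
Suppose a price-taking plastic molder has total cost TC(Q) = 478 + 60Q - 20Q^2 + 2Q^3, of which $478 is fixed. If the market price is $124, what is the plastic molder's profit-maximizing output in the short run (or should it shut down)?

Strip out fixed cost: VC = 60Q - 20Q^2 + 2Q^3. Then AVC = 60 - 20Q + 2Q^2 and MC = 60 - 40Q + 6Q^2.
AVC is minimized where dAVC/dQ = -20 + 4Q = 0, at Q = 5; min AVC = 60 - 20·5 + 2·5^2 = $10.
Since P = $124 ≥ min AVC = $10, price covers variable cost and the firm should produce.
Solving P = MC: -64 - 40Q + 6Q^2 = 0 ⇒ Q = -4/3 or 8. On the upward-sloping branch, Q* = 8.
Check: AVC at Q = 8 is $28 ≤ P, so revenue covers variable cost.
Profit = P·Q − TC = 124·8 − 702 = $290.

Produce at Q = 8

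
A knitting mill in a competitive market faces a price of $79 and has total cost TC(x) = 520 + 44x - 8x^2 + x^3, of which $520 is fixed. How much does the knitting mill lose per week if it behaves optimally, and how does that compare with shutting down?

Profit = -$226 at x = 7

AVC = 44 - 8x + x^2 has its minimum $28 at x = 4; price $79 clears that bar, so the firm operates.
With MC = 44 - 16x + 3x^2, P = MC on the upward-sloping part at x* = 7.
TR = 79·7 = 553. TC = 520 + 259 = 779. Profit = 553 − 779 = -$226.
That loss of $226 beats the $520 the firm would lose by shutting down; producing recovers $294 of fixed cost.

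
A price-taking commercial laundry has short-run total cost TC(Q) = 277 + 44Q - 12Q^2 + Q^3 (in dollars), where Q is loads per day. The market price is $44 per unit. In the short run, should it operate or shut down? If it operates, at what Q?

Produce at Q = 8

From TC, MC = TC'(Q) = 44 - 24Q + 3Q^2 and AVC = VC/Q = 44 - 12Q + Q^2.
The AVC parabola has its vertex at Q = 12/2 = 6, where AVC = 44 - 12·6 + 6^2 = $8.
P = $44 exceeds min AVC = $8, so the firm stays open.
Solving P = MC: -24Q + 3Q^2 = 0 ⇒ Q = 0 or 8. On the upward-sloping branch, Q* = 8.
Check: AVC at Q = 8 is $12 ≤ P, so revenue covers variable cost.
Profit = P·Q − TC = 44·8 − 373 = -$21, a loss, but smaller than the $277 fixed cost the firm would lose by shutting down.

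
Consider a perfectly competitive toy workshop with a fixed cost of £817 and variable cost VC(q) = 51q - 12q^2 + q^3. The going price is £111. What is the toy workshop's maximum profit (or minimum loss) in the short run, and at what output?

AVC = 51 - 12q + q^2 has its minimum £15 at q = 6; price £111 clears that bar, so the firm operates.
MC = 51 - 24q + 3q^2. Setting P = MC and taking the root on the rising branch gives q* = 10.
TR = 111·10 = 1110. TC = 817 + 310 = 1127. Profit = 1110 − 1127 = -£17.
Shutting down would mean losing the fixed cost of £817, so operating at a loss of £17 is better by £800.

Profit = -£17 at q = 10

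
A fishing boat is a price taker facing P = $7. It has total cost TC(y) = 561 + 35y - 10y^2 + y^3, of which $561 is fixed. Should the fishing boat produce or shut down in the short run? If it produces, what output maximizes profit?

Shut down

Strip out fixed cost: VC = 35y - 10y^2 + y^3. Then AVC = 35 - 10y + y^2 and MC = 35 - 20y + 3y^2.
The AVC parabola has its vertex at y = 10/2 = 5, where AVC = 35 - 10·5 + 5^2 = $10.
Since P = $7 < min AVC = $10, price fails to cover variable cost at any output.
Shutting down limits the loss to fixed cost, $561.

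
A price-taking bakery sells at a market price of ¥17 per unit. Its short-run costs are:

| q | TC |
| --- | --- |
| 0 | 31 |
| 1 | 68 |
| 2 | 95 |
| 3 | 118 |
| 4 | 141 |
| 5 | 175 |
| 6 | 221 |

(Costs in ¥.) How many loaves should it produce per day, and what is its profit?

Profit at each row (π = 17q − TC): q=0: -31; q=1: -51; q=2: -61; q=3: -67; q=4: -73; q=5: -90; q=6: -119.
Profit is highest at q = 0. Equivalently, the lowest AVC in the table is 110/4 ≈ ¥27.50 at q = 4, and P = ¥17 falls below it — price never covers variable cost, so the firm shuts down and loses only its fixed cost.

q = 0 (shut down); profit = -¥31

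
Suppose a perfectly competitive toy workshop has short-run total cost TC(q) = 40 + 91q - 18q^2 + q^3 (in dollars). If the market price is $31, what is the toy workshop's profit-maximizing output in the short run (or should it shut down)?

From TC, MC = TC'(q) = 91 - 36q + 3q^2 and AVC = VC/q = 91 - 18q + q^2.
AVC is minimized where dAVC/dq = -18 + 2q = 0, at q = 9; min AVC = 91 - 18·9 + 9^2 = $10.
Because $31 ≥ $10, revenue can cover variable cost; the firm operates.
P = MC gives 60 - 36q + 3q^2 = 0, with roots 2 and 10. Take the larger (rising MC): q* = 10.
Check: AVC at q = 10 is $11 ≤ P, so revenue covers variable cost.
Profit = P·q − TC = 31·10 − 150 = $160.

Produce at q = 10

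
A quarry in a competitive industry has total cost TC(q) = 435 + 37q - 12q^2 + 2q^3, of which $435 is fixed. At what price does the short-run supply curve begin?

$19 per unit

The shutdown price is the minimum of AVC. VC = 37q - 12q^2 + 2q^3, so AVC = 37 - 12q + 2q^2.
At the minimum of AVC, MC = AVC. MC = 37 - 24q + 6q^2; setting MC = AVC gives 4q^2 - 12q = 0, so q = 3. min AVC = 19.
So the shutdown price is $19.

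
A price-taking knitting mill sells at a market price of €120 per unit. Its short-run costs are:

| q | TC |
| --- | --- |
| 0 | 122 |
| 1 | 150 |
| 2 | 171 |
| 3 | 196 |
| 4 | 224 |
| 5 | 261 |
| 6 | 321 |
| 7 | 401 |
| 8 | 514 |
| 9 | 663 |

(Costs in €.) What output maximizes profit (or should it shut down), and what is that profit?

q = 8; profit = €446

Tabulate TR − TC: q=0: -122; q=1: -30; q=2: 69; q=3: 164; q=4: 256; q=5: 339; q=6: 399; q=7: 439; q=8: 446; q=9: 417.
Profit is maximized at q = 8. AVC there is 392/8 = €49 ≤ P, so producing beats shutting down (which would give -€122).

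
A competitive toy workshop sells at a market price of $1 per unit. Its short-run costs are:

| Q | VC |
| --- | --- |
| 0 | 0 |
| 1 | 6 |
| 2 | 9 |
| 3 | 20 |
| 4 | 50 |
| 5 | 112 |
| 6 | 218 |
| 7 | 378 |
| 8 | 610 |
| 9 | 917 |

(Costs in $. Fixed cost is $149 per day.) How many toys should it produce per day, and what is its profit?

Q = 0 (shut down); profit = -$149

Compute π = P·Q − TC at each output: Q=0: -149; Q=1: -154; Q=2: -156; Q=3: -166; Q=4: -195; Q=5: -256; Q=6: -361; Q=7: -520; Q=8: -751; Q=9: -1057.
Profit is highest at Q = 0. Equivalently, the lowest AVC in the table is 9/2 ≈ $4.50 at Q = 2, and P = $1 falls below it — price never covers variable cost, so the firm shuts down and loses only its fixed cost.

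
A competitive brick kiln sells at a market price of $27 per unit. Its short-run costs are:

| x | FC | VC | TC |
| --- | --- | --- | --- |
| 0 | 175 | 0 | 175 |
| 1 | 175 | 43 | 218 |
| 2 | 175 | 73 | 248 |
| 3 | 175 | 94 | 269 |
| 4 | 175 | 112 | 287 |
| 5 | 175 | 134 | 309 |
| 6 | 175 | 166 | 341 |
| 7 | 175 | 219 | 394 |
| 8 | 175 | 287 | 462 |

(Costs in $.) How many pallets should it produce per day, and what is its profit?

Profit at each row (π = 27x − TC): x=0: -175; x=1: -191; x=2: -194; x=3: -188; x=4: -179; x=5: -174; x=6: -179; x=7: -205; x=8: -246.
Profit is maximized at x = 5. AVC there is 134/5 = $26.80 ≤ P, so producing beats shutting down (which would give -$175).

x = 5; profit = -$174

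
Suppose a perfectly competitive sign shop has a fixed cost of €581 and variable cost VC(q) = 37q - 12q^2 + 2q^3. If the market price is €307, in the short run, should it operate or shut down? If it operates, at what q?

Variable cost is VC = 37q - 12q^2 + 2q^3, so AVC = VC/q = 37 - 12q + 2q^2 and MC = dTC/dq = 37 - 24q + 6q^2.
AVC hits its minimum where MC = AVC, at q = 3, giving min AVC = 37 - 12·3 + 2·3^2 = €19.
Since P = €307 ≥ min AVC = €19, price covers variable cost and the firm should produce.
Set P = MC: 307 = 37 - 24q + 6q^2 → -270 - 24q + 6q^2 = 0. The roots are q = -5 and q = 9; the profit-maximizing output is on the rising part of MC, so q* = 9.
Check: AVC at q = 9 is €91 ≤ P, so revenue covers variable cost.
Profit = P·q − TC = 307·9 − 1400 = €1363.

Produce at q = 9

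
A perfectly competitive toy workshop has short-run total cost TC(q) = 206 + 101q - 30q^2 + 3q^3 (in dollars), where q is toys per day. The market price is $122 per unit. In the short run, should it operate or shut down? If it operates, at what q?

Strip out fixed cost: VC = 101q - 30q^2 + 3q^3. Then AVC = 101 - 30q + 3q^2 and MC = 101 - 60q + 9q^2.
AVC hits its minimum where MC = AVC, at q = 5, giving min AVC = 101 - 30·5 + 3·5^2 = $26.
P = $122 exceeds min AVC = $26, so the firm stays open.
Set P = MC: 122 = 101 - 60q + 9q^2 → -21 - 60q + 9q^2 = 0. The roots are q = -1/3 and q = 7; the profit-maximizing output is on the rising part of MC, so q* = 7.
Check: AVC at q = 7 is $38 ≤ P, so revenue covers variable cost.
Profit = P·q − TC = 122·7 − 472 = $382.

Produce at q = 7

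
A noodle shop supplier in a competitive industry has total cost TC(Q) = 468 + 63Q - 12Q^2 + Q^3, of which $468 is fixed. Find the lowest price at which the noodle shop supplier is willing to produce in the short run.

$27 per unit

Short-run supply begins at min AVC. From VC = 63Q - 12Q^2 + Q^3, AVC = 63 - 12Q + Q^2.
At the minimum of AVC, MC = AVC. MC = 63 - 24Q + 3Q^2; setting MC = AVC gives 2Q^2 - 12Q = 0, so Q = 6. min AVC = 27.
For P < $27 the firm produces nothing.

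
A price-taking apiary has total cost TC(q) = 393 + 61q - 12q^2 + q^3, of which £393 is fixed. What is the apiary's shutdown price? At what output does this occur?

£25 per unit, at q = 6

The shutdown price is the minimum of AVC. VC = 61q - 12q^2 + q^3, so AVC = 61 - 12q + q^2.
At the minimum of AVC, MC = AVC. MC = 61 - 24q + 3q^2; setting MC = AVC gives 2q^2 - 12q = 0, so q = 6. min AVC = 25.
The firm shuts down for any P below £25.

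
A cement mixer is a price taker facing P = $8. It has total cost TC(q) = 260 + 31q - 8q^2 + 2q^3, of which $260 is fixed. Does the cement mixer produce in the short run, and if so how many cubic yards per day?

Shut down

From TC, MC = TC'(q) = 31 - 16q + 6q^2 and AVC = VC/q = 31 - 8q + 2q^2.
The AVC parabola has its vertex at q = 8/4 = 2, where AVC = 31 - 8·2 + 2·2^2 = $23.
With P < min AVC ($8 < $23), every unit sold adds to the loss.
Best response: produce nothing and absorb the $260 fixed cost.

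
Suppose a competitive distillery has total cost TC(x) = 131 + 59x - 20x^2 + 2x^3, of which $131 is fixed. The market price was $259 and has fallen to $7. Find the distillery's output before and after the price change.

AVC = 59 - 20x + 2x^2, minimized at x = 5 where min AVC = $9. MC = 59 - 40x + 6x^2.
At P = $259 ≥ min AVC, set P = MC on the rising branch: x = 10.
At P = $7 < min AVC = $9, price no longer covers variable cost at any output, so the firm shuts down: x = 0.

Output falls from 10 to 0 (the firm shuts down)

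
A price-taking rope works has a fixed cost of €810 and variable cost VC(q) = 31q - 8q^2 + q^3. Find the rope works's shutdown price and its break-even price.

Shutdown price = €15; break-even price = €130

AVC = 31 - 8q + q^2; minimized at q = 4, giving min AVC = €15. That is the shutdown price.
ATC = 810/q + 31 - 8q + q^2. Setting dATC/dq = −810/q^2 − 8 + 2q = 0 gives q = 9 (since 2·9^3 − 8·9^2 = 810).
min ATC = 810/9 + 31 − 8·9 + 9^2 = €130. That is the break-even price.
For €15 ≤ P < €130 the firm produces at a loss; below €15 it shuts down.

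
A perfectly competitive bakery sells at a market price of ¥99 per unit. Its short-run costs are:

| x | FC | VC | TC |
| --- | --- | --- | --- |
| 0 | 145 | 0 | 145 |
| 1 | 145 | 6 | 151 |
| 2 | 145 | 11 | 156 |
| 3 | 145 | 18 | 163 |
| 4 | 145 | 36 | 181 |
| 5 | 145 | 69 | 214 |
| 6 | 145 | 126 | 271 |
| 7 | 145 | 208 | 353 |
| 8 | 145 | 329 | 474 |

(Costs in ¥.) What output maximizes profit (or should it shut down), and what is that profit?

x = 7; profit = ¥340

Profit at each row (π = 99x − TC): x=0: -145; x=1: -52; x=2: 42; x=3: 134; x=4: 215; x=5: 281; x=6: 323; x=7: 340; x=8: 318.
Profit is maximized at x = 7. AVC there is 208/7 = ¥29.71 ≤ P, so producing beats shutting down (which would give -¥145).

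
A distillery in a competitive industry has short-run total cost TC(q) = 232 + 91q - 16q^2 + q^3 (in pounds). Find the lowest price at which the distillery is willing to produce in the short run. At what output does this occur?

The shutdown price is the minimum of AVC. VC = 91q - 16q^2 + q^3, so AVC = 91 - 16q + q^2.
dAVC/dq = -16 + 2q = 0 gives q = 8. min AVC = 91 - 16·8 + 8^2 = 27.
So the shutdown price is £27.

£27 per unit, at q = 8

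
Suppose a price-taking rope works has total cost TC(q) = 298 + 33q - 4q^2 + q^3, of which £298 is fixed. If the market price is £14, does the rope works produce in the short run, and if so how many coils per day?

Strip out fixed cost: VC = 33q - 4q^2 + q^3. Then AVC = 33 - 4q + q^2 and MC = 33 - 8q + 3q^2.
AVC hits its minimum where MC = AVC, at q = 2, giving min AVC = 33 - 4·2 + 2^2 = £29.
P = £14 lies below min AVC = £29; no output level covers variable cost.
The firm minimizes its loss by shutting down and losing only its fixed cost of £298.

Shut down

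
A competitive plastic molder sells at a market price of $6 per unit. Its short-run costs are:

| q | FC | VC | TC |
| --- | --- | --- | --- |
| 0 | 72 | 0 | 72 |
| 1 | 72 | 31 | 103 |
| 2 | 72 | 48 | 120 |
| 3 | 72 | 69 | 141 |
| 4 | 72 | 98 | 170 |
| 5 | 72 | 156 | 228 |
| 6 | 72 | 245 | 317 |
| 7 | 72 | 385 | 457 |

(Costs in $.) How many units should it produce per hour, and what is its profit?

Compute π = P·q − TC at each output: q=0: -72; q=1: -97; q=2: -108; q=3: -123; q=4: -146; q=5: -198; q=6: -281; q=7: -415.
Profit is highest at q = 0. Equivalently, the lowest AVC in the table is 69/3 ≈ $23 at q = 3, and P = $6 falls below it — price never covers variable cost, so the firm shuts down and loses only its fixed cost.

q = 0 (shut down); profit = -$72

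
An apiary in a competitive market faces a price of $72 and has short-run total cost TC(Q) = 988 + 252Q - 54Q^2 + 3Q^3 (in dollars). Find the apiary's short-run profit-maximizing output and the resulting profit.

AVC = 252 - 54Q + 3Q^2 has its minimum $9 at Q = 9; price $72 clears that bar, so the firm operates.
With MC = 252 - 108Q + 9Q^2, P = MC on the upward-sloping part at Q* = 10.
TR = 72·10 = 720. TC = 988 + 120 = 1108. Profit = 720 − 1108 = -$388.
That loss of $388 beats the $988 the firm would lose by shutting down; producing recovers $600 of fixed cost.

Profit = -$388 at Q = 10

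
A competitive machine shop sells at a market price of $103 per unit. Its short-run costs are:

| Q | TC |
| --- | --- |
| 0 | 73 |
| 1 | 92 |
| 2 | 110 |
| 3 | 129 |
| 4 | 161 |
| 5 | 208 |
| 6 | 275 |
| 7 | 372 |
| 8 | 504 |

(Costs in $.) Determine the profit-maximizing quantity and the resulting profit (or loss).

Q = 7; profit = $349

Compute π = P·Q − TC at each output: Q=0: -73; Q=1: 11; Q=2: 96; Q=3: 180; Q=4: 251; Q=5: 307; Q=6: 343; Q=7: 349; Q=8: 320.
Profit is maximized at Q = 7. AVC there is 299/7 = $42.71 ≤ P, so producing beats shutting down (which would give -$73).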